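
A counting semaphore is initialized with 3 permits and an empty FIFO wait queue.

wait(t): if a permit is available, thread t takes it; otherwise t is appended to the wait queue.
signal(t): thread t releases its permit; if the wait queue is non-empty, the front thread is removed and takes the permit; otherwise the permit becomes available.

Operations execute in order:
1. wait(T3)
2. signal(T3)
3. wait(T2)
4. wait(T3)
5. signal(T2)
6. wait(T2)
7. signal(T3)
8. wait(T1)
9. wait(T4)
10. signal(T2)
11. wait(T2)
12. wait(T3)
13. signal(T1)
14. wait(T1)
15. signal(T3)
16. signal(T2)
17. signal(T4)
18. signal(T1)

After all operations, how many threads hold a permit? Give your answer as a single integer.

Answer: 0

Derivation:
Step 1: wait(T3) -> count=2 queue=[] holders={T3}
Step 2: signal(T3) -> count=3 queue=[] holders={none}
Step 3: wait(T2) -> count=2 queue=[] holders={T2}
Step 4: wait(T3) -> count=1 queue=[] holders={T2,T3}
Step 5: signal(T2) -> count=2 queue=[] holders={T3}
Step 6: wait(T2) -> count=1 queue=[] holders={T2,T3}
Step 7: signal(T3) -> count=2 queue=[] holders={T2}
Step 8: wait(T1) -> count=1 queue=[] holders={T1,T2}
Step 9: wait(T4) -> count=0 queue=[] holders={T1,T2,T4}
Step 10: signal(T2) -> count=1 queue=[] holders={T1,T4}
Step 11: wait(T2) -> count=0 queue=[] holders={T1,T2,T4}
Step 12: wait(T3) -> count=0 queue=[T3] holders={T1,T2,T4}
Step 13: signal(T1) -> count=0 queue=[] holders={T2,T3,T4}
Step 14: wait(T1) -> count=0 queue=[T1] holders={T2,T3,T4}
Step 15: signal(T3) -> count=0 queue=[] holders={T1,T2,T4}
Step 16: signal(T2) -> count=1 queue=[] holders={T1,T4}
Step 17: signal(T4) -> count=2 queue=[] holders={T1}
Step 18: signal(T1) -> count=3 queue=[] holders={none}
Final holders: {none} -> 0 thread(s)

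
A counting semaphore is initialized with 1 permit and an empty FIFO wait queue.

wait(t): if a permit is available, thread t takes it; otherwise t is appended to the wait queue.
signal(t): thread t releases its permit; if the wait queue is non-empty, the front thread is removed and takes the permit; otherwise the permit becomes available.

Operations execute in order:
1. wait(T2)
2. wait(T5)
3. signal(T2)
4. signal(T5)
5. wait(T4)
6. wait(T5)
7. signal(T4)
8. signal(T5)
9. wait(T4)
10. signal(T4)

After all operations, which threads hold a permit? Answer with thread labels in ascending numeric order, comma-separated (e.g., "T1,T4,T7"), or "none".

Answer: none

Derivation:
Step 1: wait(T2) -> count=0 queue=[] holders={T2}
Step 2: wait(T5) -> count=0 queue=[T5] holders={T2}
Step 3: signal(T2) -> count=0 queue=[] holders={T5}
Step 4: signal(T5) -> count=1 queue=[] holders={none}
Step 5: wait(T4) -> count=0 queue=[] holders={T4}
Step 6: wait(T5) -> count=0 queue=[T5] holders={T4}
Step 7: signal(T4) -> count=0 queue=[] holders={T5}
Step 8: signal(T5) -> count=1 queue=[] holders={none}
Step 9: wait(T4) -> count=0 queue=[] holders={T4}
Step 10: signal(T4) -> count=1 queue=[] holders={none}
Final holders: none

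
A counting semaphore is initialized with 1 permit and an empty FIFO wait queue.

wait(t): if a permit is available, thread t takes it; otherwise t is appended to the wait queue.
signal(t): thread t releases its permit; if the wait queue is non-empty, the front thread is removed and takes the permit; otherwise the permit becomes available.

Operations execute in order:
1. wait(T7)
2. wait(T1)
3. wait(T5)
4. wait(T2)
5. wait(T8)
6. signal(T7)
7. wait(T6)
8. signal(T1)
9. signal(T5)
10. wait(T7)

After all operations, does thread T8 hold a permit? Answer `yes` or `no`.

Step 1: wait(T7) -> count=0 queue=[] holders={T7}
Step 2: wait(T1) -> count=0 queue=[T1] holders={T7}
Step 3: wait(T5) -> count=0 queue=[T1,T5] holders={T7}
Step 4: wait(T2) -> count=0 queue=[T1,T5,T2] holders={T7}
Step 5: wait(T8) -> count=0 queue=[T1,T5,T2,T8] holders={T7}
Step 6: signal(T7) -> count=0 queue=[T5,T2,T8] holders={T1}
Step 7: wait(T6) -> count=0 queue=[T5,T2,T8,T6] holders={T1}
Step 8: signal(T1) -> count=0 queue=[T2,T8,T6] holders={T5}
Step 9: signal(T5) -> count=0 queue=[T8,T6] holders={T2}
Step 10: wait(T7) -> count=0 queue=[T8,T6,T7] holders={T2}
Final holders: {T2} -> T8 not in holders

Answer: no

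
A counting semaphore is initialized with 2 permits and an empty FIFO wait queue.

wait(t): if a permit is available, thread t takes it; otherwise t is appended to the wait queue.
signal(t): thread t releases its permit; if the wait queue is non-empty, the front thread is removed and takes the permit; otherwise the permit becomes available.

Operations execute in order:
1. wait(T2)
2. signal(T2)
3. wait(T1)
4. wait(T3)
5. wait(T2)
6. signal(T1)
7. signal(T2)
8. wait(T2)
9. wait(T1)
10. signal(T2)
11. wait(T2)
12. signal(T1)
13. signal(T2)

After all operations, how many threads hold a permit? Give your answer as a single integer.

Step 1: wait(T2) -> count=1 queue=[] holders={T2}
Step 2: signal(T2) -> count=2 queue=[] holders={none}
Step 3: wait(T1) -> count=1 queue=[] holders={T1}
Step 4: wait(T3) -> count=0 queue=[] holders={T1,T3}
Step 5: wait(T2) -> count=0 queue=[T2] holders={T1,T3}
Step 6: signal(T1) -> count=0 queue=[] holders={T2,T3}
Step 7: signal(T2) -> count=1 queue=[] holders={T3}
Step 8: wait(T2) -> count=0 queue=[] holders={T2,T3}
Step 9: wait(T1) -> count=0 queue=[T1] holders={T2,T3}
Step 10: signal(T2) -> count=0 queue=[] holders={T1,T3}
Step 11: wait(T2) -> count=0 queue=[T2] holders={T1,T3}
Step 12: signal(T1) -> count=0 queue=[] holders={T2,T3}
Step 13: signal(T2) -> count=1 queue=[] holders={T3}
Final holders: {T3} -> 1 thread(s)

Answer: 1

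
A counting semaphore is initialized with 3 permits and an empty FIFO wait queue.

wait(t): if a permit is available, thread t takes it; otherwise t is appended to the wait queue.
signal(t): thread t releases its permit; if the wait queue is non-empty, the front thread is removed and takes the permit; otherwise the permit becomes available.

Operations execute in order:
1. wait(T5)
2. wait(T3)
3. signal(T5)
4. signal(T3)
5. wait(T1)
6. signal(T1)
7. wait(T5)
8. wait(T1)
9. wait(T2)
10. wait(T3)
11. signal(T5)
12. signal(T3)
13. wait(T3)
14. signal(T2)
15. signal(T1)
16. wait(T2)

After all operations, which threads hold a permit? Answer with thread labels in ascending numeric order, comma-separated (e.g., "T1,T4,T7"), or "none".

Answer: T2,T3

Derivation:
Step 1: wait(T5) -> count=2 queue=[] holders={T5}
Step 2: wait(T3) -> count=1 queue=[] holders={T3,T5}
Step 3: signal(T5) -> count=2 queue=[] holders={T3}
Step 4: signal(T3) -> count=3 queue=[] holders={none}
Step 5: wait(T1) -> count=2 queue=[] holders={T1}
Step 6: signal(T1) -> count=3 queue=[] holders={none}
Step 7: wait(T5) -> count=2 queue=[] holders={T5}
Step 8: wait(T1) -> count=1 queue=[] holders={T1,T5}
Step 9: wait(T2) -> count=0 queue=[] holders={T1,T2,T5}
Step 10: wait(T3) -> count=0 queue=[T3] holders={T1,T2,T5}
Step 11: signal(T5) -> count=0 queue=[] holders={T1,T2,T3}
Step 12: signal(T3) -> count=1 queue=[] holders={T1,T2}
Step 13: wait(T3) -> count=0 queue=[] holders={T1,T2,T3}
Step 14: signal(T2) -> count=1 queue=[] holders={T1,T3}
Step 15: signal(T1) -> count=2 queue=[] holders={T3}
Step 16: wait(T2) -> count=1 queue=[] holders={T2,T3}
Final holders: T2,T3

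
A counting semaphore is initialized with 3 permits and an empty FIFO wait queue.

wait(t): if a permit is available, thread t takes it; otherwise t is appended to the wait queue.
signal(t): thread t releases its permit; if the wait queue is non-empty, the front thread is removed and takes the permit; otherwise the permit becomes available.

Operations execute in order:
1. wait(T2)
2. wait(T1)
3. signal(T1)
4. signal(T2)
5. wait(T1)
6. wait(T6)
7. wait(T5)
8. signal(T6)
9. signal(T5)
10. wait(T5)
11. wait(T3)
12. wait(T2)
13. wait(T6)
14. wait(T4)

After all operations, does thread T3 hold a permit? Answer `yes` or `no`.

Step 1: wait(T2) -> count=2 queue=[] holders={T2}
Step 2: wait(T1) -> count=1 queue=[] holders={T1,T2}
Step 3: signal(T1) -> count=2 queue=[] holders={T2}
Step 4: signal(T2) -> count=3 queue=[] holders={none}
Step 5: wait(T1) -> count=2 queue=[] holders={T1}
Step 6: wait(T6) -> count=1 queue=[] holders={T1,T6}
Step 7: wait(T5) -> count=0 queue=[] holders={T1,T5,T6}
Step 8: signal(T6) -> count=1 queue=[] holders={T1,T5}
Step 9: signal(T5) -> count=2 queue=[] holders={T1}
Step 10: wait(T5) -> count=1 queue=[] holders={T1,T5}
Step 11: wait(T3) -> count=0 queue=[] holders={T1,T3,T5}
Step 12: wait(T2) -> count=0 queue=[T2] holders={T1,T3,T5}
Step 13: wait(T6) -> count=0 queue=[T2,T6] holders={T1,T3,T5}
Step 14: wait(T4) -> count=0 queue=[T2,T6,T4] holders={T1,T3,T5}
Final holders: {T1,T3,T5} -> T3 in holders

Answer: yes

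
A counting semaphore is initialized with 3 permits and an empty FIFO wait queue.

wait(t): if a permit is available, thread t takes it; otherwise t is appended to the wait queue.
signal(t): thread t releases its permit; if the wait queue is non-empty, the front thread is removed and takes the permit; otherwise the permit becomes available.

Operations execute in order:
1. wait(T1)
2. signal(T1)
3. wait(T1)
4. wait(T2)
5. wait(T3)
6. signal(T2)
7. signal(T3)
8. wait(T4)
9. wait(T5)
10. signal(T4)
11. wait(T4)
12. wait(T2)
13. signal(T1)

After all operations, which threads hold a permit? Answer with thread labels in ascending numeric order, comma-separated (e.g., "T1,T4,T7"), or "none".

Answer: T2,T4,T5

Derivation:
Step 1: wait(T1) -> count=2 queue=[] holders={T1}
Step 2: signal(T1) -> count=3 queue=[] holders={none}
Step 3: wait(T1) -> count=2 queue=[] holders={T1}
Step 4: wait(T2) -> count=1 queue=[] holders={T1,T2}
Step 5: wait(T3) -> count=0 queue=[] holders={T1,T2,T3}
Step 6: signal(T2) -> count=1 queue=[] holders={T1,T3}
Step 7: signal(T3) -> count=2 queue=[] holders={T1}
Step 8: wait(T4) -> count=1 queue=[] holders={T1,T4}
Step 9: wait(T5) -> count=0 queue=[] holders={T1,T4,T5}
Step 10: signal(T4) -> count=1 queue=[] holders={T1,T5}
Step 11: wait(T4) -> count=0 queue=[] holders={T1,T4,T5}
Step 12: wait(T2) -> count=0 queue=[T2] holders={T1,T4,T5}
Step 13: signal(T1) -> count=0 queue=[] holders={T2,T4,T5}
Final holders: T2,T4,T5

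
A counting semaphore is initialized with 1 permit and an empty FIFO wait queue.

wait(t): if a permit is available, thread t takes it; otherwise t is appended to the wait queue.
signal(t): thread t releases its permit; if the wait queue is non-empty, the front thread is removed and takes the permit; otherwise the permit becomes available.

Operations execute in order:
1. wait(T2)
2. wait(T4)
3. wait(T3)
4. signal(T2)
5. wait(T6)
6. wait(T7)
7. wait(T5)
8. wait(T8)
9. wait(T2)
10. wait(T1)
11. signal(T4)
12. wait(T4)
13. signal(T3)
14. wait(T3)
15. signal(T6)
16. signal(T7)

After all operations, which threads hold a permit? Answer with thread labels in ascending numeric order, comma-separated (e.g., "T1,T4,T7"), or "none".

Answer: T5

Derivation:
Step 1: wait(T2) -> count=0 queue=[] holders={T2}
Step 2: wait(T4) -> count=0 queue=[T4] holders={T2}
Step 3: wait(T3) -> count=0 queue=[T4,T3] holders={T2}
Step 4: signal(T2) -> count=0 queue=[T3] holders={T4}
Step 5: wait(T6) -> count=0 queue=[T3,T6] holders={T4}
Step 6: wait(T7) -> count=0 queue=[T3,T6,T7] holders={T4}
Step 7: wait(T5) -> count=0 queue=[T3,T6,T7,T5] holders={T4}
Step 8: wait(T8) -> count=0 queue=[T3,T6,T7,T5,T8] holders={T4}
Step 9: wait(T2) -> count=0 queue=[T3,T6,T7,T5,T8,T2] holders={T4}
Step 10: wait(T1) -> count=0 queue=[T3,T6,T7,T5,T8,T2,T1] holders={T4}
Step 11: signal(T4) -> count=0 queue=[T6,T7,T5,T8,T2,T1] holders={T3}
Step 12: wait(T4) -> count=0 queue=[T6,T7,T5,T8,T2,T1,T4] holders={T3}
Step 13: signal(T3) -> count=0 queue=[T7,T5,T8,T2,T1,T4] holders={T6}
Step 14: wait(T3) -> count=0 queue=[T7,T5,T8,T2,T1,T4,T3] holders={T6}
Step 15: signal(T6) -> count=0 queue=[T5,T8,T2,T1,T4,T3] holders={T7}
Step 16: signal(T7) -> count=0 queue=[T8,T2,T1,T4,T3] holders={T5}
Final holders: T5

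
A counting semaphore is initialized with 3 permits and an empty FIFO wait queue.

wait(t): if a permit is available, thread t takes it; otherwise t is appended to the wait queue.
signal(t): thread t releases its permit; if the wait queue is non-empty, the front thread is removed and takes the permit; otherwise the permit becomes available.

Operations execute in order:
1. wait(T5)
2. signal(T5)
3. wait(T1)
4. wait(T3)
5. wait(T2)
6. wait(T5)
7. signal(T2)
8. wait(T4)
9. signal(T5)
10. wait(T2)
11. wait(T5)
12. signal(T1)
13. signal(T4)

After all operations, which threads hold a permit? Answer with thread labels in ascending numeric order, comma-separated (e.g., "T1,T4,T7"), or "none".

Answer: T2,T3,T5

Derivation:
Step 1: wait(T5) -> count=2 queue=[] holders={T5}
Step 2: signal(T5) -> count=3 queue=[] holders={none}
Step 3: wait(T1) -> count=2 queue=[] holders={T1}
Step 4: wait(T3) -> count=1 queue=[] holders={T1,T3}
Step 5: wait(T2) -> count=0 queue=[] holders={T1,T2,T3}
Step 6: wait(T5) -> count=0 queue=[T5] holders={T1,T2,T3}
Step 7: signal(T2) -> count=0 queue=[] holders={T1,T3,T5}
Step 8: wait(T4) -> count=0 queue=[T4] holders={T1,T3,T5}
Step 9: signal(T5) -> count=0 queue=[] holders={T1,T3,T4}
Step 10: wait(T2) -> count=0 queue=[T2] holders={T1,T3,T4}
Step 11: wait(T5) -> count=0 queue=[T2,T5] holders={T1,T3,T4}
Step 12: signal(T1) -> count=0 queue=[T5] holders={T2,T3,T4}
Step 13: signal(T4) -> count=0 queue=[] holders={T2,T3,T5}
Final holders: T2,T3,T5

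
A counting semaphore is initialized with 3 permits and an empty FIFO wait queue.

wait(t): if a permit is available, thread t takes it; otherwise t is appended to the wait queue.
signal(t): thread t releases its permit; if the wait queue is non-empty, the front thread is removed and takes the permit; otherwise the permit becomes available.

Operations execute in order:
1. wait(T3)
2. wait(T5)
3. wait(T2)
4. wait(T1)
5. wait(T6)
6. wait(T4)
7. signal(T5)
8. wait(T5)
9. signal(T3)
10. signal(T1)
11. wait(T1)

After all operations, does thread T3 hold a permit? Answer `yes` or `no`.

Answer: no

Derivation:
Step 1: wait(T3) -> count=2 queue=[] holders={T3}
Step 2: wait(T5) -> count=1 queue=[] holders={T3,T5}
Step 3: wait(T2) -> count=0 queue=[] holders={T2,T3,T5}
Step 4: wait(T1) -> count=0 queue=[T1] holders={T2,T3,T5}
Step 5: wait(T6) -> count=0 queue=[T1,T6] holders={T2,T3,T5}
Step 6: wait(T4) -> count=0 queue=[T1,T6,T4] holders={T2,T3,T5}
Step 7: signal(T5) -> count=0 queue=[T6,T4] holders={T1,T2,T3}
Step 8: wait(T5) -> count=0 queue=[T6,T4,T5] holders={T1,T2,T3}
Step 9: signal(T3) -> count=0 queue=[T4,T5] holders={T1,T2,T6}
Step 10: signal(T1) -> count=0 queue=[T5] holders={T2,T4,T6}
Step 11: wait(T1) -> count=0 queue=[T5,T1] holders={T2,T4,T6}
Final holders: {T2,T4,T6} -> T3 not in holders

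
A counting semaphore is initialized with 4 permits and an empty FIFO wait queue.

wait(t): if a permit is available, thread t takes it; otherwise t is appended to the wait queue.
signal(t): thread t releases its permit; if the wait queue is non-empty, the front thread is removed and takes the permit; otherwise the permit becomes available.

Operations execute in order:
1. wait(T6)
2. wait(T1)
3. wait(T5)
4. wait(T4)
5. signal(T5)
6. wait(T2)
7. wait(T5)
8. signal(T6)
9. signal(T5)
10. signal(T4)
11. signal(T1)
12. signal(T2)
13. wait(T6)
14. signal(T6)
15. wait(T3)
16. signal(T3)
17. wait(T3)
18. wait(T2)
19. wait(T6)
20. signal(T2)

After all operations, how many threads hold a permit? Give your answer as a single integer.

Answer: 2

Derivation:
Step 1: wait(T6) -> count=3 queue=[] holders={T6}
Step 2: wait(T1) -> count=2 queue=[] holders={T1,T6}
Step 3: wait(T5) -> count=1 queue=[] holders={T1,T5,T6}
Step 4: wait(T4) -> count=0 queue=[] holders={T1,T4,T5,T6}
Step 5: signal(T5) -> count=1 queue=[] holders={T1,T4,T6}
Step 6: wait(T2) -> count=0 queue=[] holders={T1,T2,T4,T6}
Step 7: wait(T5) -> count=0 queue=[T5] holders={T1,T2,T4,T6}
Step 8: signal(T6) -> count=0 queue=[] holders={T1,T2,T4,T5}
Step 9: signal(T5) -> count=1 queue=[] holders={T1,T2,T4}
Step 10: signal(T4) -> count=2 queue=[] holders={T1,T2}
Step 11: signal(T1) -> count=3 queue=[] holders={T2}
Step 12: signal(T2) -> count=4 queue=[] holders={none}
Step 13: wait(T6) -> count=3 queue=[] holders={T6}
Step 14: signal(T6) -> count=4 queue=[] holders={none}
Step 15: wait(T3) -> count=3 queue=[] holders={T3}
Step 16: signal(T3) -> count=4 queue=[] holders={none}
Step 17: wait(T3) -> count=3 queue=[] holders={T3}
Step 18: wait(T2) -> count=2 queue=[] holders={T2,T3}
Step 19: wait(T6) -> count=1 queue=[] holders={T2,T3,T6}
Step 20: signal(T2) -> count=2 queue=[] holders={T3,T6}
Final holders: {T3,T6} -> 2 thread(s)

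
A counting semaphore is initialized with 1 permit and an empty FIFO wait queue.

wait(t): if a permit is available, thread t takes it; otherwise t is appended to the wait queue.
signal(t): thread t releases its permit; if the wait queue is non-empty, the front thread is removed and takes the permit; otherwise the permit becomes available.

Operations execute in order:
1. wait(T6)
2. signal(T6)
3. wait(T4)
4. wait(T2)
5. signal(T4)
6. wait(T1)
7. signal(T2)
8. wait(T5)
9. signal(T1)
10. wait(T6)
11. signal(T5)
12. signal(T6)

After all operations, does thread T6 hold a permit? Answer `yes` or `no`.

Answer: no

Derivation:
Step 1: wait(T6) -> count=0 queue=[] holders={T6}
Step 2: signal(T6) -> count=1 queue=[] holders={none}
Step 3: wait(T4) -> count=0 queue=[] holders={T4}
Step 4: wait(T2) -> count=0 queue=[T2] holders={T4}
Step 5: signal(T4) -> count=0 queue=[] holders={T2}
Step 6: wait(T1) -> count=0 queue=[T1] holders={T2}
Step 7: signal(T2) -> count=0 queue=[] holders={T1}
Step 8: wait(T5) -> count=0 queue=[T5] holders={T1}
Step 9: signal(T1) -> count=0 queue=[] holders={T5}
Step 10: wait(T6) -> count=0 queue=[T6] holders={T5}
Step 11: signal(T5) -> count=0 queue=[] holders={T6}
Step 12: signal(T6) -> count=1 queue=[] holders={none}
Final holders: {none} -> T6 not in holders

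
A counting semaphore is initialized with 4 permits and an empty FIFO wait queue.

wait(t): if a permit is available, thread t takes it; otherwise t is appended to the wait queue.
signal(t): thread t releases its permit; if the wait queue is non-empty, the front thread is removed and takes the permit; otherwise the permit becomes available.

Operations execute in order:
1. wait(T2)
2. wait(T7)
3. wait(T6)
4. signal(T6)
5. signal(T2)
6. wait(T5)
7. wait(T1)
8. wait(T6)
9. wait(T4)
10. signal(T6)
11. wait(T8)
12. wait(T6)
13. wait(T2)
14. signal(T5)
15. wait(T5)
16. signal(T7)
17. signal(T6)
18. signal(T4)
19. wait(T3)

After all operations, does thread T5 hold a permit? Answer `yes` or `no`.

Step 1: wait(T2) -> count=3 queue=[] holders={T2}
Step 2: wait(T7) -> count=2 queue=[] holders={T2,T7}
Step 3: wait(T6) -> count=1 queue=[] holders={T2,T6,T7}
Step 4: signal(T6) -> count=2 queue=[] holders={T2,T7}
Step 5: signal(T2) -> count=3 queue=[] holders={T7}
Step 6: wait(T5) -> count=2 queue=[] holders={T5,T7}
Step 7: wait(T1) -> count=1 queue=[] holders={T1,T5,T7}
Step 8: wait(T6) -> count=0 queue=[] holders={T1,T5,T6,T7}
Step 9: wait(T4) -> count=0 queue=[T4] holders={T1,T5,T6,T7}
Step 10: signal(T6) -> count=0 queue=[] holders={T1,T4,T5,T7}
Step 11: wait(T8) -> count=0 queue=[T8] holders={T1,T4,T5,T7}
Step 12: wait(T6) -> count=0 queue=[T8,T6] holders={T1,T4,T5,T7}
Step 13: wait(T2) -> count=0 queue=[T8,T6,T2] holders={T1,T4,T5,T7}
Step 14: signal(T5) -> count=0 queue=[T6,T2] holders={T1,T4,T7,T8}
Step 15: wait(T5) -> count=0 queue=[T6,T2,T5] holders={T1,T4,T7,T8}
Step 16: signal(T7) -> count=0 queue=[T2,T5] holders={T1,T4,T6,T8}
Step 17: signal(T6) -> count=0 queue=[T5] holders={T1,T2,T4,T8}
Step 18: signal(T4) -> count=0 queue=[] holders={T1,T2,T5,T8}
Step 19: wait(T3) -> count=0 queue=[T3] holders={T1,T2,T5,T8}
Final holders: {T1,T2,T5,T8} -> T5 in holders

Answer: yes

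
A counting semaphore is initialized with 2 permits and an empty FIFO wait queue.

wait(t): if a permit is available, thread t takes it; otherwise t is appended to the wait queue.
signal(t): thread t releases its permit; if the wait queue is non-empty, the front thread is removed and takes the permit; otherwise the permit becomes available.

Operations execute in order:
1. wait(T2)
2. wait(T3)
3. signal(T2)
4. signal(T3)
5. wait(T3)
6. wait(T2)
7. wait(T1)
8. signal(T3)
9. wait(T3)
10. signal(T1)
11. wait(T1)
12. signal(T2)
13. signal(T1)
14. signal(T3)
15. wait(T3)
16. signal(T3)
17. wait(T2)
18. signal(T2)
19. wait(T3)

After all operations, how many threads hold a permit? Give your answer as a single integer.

Answer: 1

Derivation:
Step 1: wait(T2) -> count=1 queue=[] holders={T2}
Step 2: wait(T3) -> count=0 queue=[] holders={T2,T3}
Step 3: signal(T2) -> count=1 queue=[] holders={T3}
Step 4: signal(T3) -> count=2 queue=[] holders={none}
Step 5: wait(T3) -> count=1 queue=[] holders={T3}
Step 6: wait(T2) -> count=0 queue=[] holders={T2,T3}
Step 7: wait(T1) -> count=0 queue=[T1] holders={T2,T3}
Step 8: signal(T3) -> count=0 queue=[] holders={T1,T2}
Step 9: wait(T3) -> count=0 queue=[T3] holders={T1,T2}
Step 10: signal(T1) -> count=0 queue=[] holders={T2,T3}
Step 11: wait(T1) -> count=0 queue=[T1] holders={T2,T3}
Step 12: signal(T2) -> count=0 queue=[] holders={T1,T3}
Step 13: signal(T1) -> count=1 queue=[] holders={T3}
Step 14: signal(T3) -> count=2 queue=[] holders={none}
Step 15: wait(T3) -> count=1 queue=[] holders={T3}
Step 16: signal(T3) -> count=2 queue=[] holders={none}
Step 17: wait(T2) -> count=1 queue=[] holders={T2}
Step 18: signal(T2) -> count=2 queue=[] holders={none}
Step 19: wait(T3) -> count=1 queue=[] holders={T3}
Final holders: {T3} -> 1 thread(s)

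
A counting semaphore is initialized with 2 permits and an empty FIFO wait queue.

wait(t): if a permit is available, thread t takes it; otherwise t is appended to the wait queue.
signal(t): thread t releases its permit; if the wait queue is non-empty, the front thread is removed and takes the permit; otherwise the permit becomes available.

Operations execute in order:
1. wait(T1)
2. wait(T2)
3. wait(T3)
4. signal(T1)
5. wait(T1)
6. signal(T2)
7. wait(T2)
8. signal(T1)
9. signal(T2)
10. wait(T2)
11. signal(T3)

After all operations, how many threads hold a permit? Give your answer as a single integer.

Answer: 1

Derivation:
Step 1: wait(T1) -> count=1 queue=[] holders={T1}
Step 2: wait(T2) -> count=0 queue=[] holders={T1,T2}
Step 3: wait(T3) -> count=0 queue=[T3] holders={T1,T2}
Step 4: signal(T1) -> count=0 queue=[] holders={T2,T3}
Step 5: wait(T1) -> count=0 queue=[T1] holders={T2,T3}
Step 6: signal(T2) -> count=0 queue=[] holders={T1,T3}
Step 7: wait(T2) -> count=0 queue=[T2] holders={T1,T3}
Step 8: signal(T1) -> count=0 queue=[] holders={T2,T3}
Step 9: signal(T2) -> count=1 queue=[] holders={T3}
Step 10: wait(T2) -> count=0 queue=[] holders={T2,T3}
Step 11: signal(T3) -> count=1 queue=[] holders={T2}
Final holders: {T2} -> 1 thread(s)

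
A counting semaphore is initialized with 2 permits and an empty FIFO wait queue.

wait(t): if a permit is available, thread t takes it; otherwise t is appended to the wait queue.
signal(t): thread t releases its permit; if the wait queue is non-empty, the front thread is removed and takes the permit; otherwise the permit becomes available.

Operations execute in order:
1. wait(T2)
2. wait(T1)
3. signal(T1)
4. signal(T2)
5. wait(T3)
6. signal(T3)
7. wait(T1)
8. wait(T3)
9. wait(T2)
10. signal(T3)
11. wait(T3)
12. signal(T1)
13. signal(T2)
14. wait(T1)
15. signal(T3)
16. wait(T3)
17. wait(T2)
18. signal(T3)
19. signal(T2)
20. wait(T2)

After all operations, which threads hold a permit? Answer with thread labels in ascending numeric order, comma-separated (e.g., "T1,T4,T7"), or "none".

Answer: T1,T2

Derivation:
Step 1: wait(T2) -> count=1 queue=[] holders={T2}
Step 2: wait(T1) -> count=0 queue=[] holders={T1,T2}
Step 3: signal(T1) -> count=1 queue=[] holders={T2}
Step 4: signal(T2) -> count=2 queue=[] holders={none}
Step 5: wait(T3) -> count=1 queue=[] holders={T3}
Step 6: signal(T3) -> count=2 queue=[] holders={none}
Step 7: wait(T1) -> count=1 queue=[] holders={T1}
Step 8: wait(T3) -> count=0 queue=[] holders={T1,T3}
Step 9: wait(T2) -> count=0 queue=[T2] holders={T1,T3}
Step 10: signal(T3) -> count=0 queue=[] holders={T1,T2}
Step 11: wait(T3) -> count=0 queue=[T3] holders={T1,T2}
Step 12: signal(T1) -> count=0 queue=[] holders={T2,T3}
Step 13: signal(T2) -> count=1 queue=[] holders={T3}
Step 14: wait(T1) -> count=0 queue=[] holders={T1,T3}
Step 15: signal(T3) -> count=1 queue=[] holders={T1}
Step 16: wait(T3) -> count=0 queue=[] holders={T1,T3}
Step 17: wait(T2) -> count=0 queue=[T2] holders={T1,T3}
Step 18: signal(T3) -> count=0 queue=[] holders={T1,T2}
Step 19: signal(T2) -> count=1 queue=[] holders={T1}
Step 20: wait(T2) -> count=0 queue=[] holders={T1,T2}
Final holders: T1,T2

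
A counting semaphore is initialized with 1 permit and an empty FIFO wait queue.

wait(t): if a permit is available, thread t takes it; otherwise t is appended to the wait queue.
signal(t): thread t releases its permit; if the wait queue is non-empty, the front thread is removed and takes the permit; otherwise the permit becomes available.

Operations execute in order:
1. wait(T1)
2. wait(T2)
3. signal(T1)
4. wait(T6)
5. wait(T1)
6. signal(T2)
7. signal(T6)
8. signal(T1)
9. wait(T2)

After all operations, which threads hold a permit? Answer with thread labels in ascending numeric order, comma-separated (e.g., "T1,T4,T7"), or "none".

Step 1: wait(T1) -> count=0 queue=[] holders={T1}
Step 2: wait(T2) -> count=0 queue=[T2] holders={T1}
Step 3: signal(T1) -> count=0 queue=[] holders={T2}
Step 4: wait(T6) -> count=0 queue=[T6] holders={T2}
Step 5: wait(T1) -> count=0 queue=[T6,T1] holders={T2}
Step 6: signal(T2) -> count=0 queue=[T1] holders={T6}
Step 7: signal(T6) -> count=0 queue=[] holders={T1}
Step 8: signal(T1) -> count=1 queue=[] holders={none}
Step 9: wait(T2) -> count=0 queue=[] holders={T2}
Final holders: T2

Answer: T2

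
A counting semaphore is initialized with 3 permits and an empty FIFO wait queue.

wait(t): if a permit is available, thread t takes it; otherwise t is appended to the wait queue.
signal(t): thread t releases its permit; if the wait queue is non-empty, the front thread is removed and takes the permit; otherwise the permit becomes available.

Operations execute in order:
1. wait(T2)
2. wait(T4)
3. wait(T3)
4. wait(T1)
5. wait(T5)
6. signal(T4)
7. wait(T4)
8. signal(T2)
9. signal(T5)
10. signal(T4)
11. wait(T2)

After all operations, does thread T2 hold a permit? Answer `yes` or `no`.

Step 1: wait(T2) -> count=2 queue=[] holders={T2}
Step 2: wait(T4) -> count=1 queue=[] holders={T2,T4}
Step 3: wait(T3) -> count=0 queue=[] holders={T2,T3,T4}
Step 4: wait(T1) -> count=0 queue=[T1] holders={T2,T3,T4}
Step 5: wait(T5) -> count=0 queue=[T1,T5] holders={T2,T3,T4}
Step 6: signal(T4) -> count=0 queue=[T5] holders={T1,T2,T3}
Step 7: wait(T4) -> count=0 queue=[T5,T4] holders={T1,T2,T3}
Step 8: signal(T2) -> count=0 queue=[T4] holders={T1,T3,T5}
Step 9: signal(T5) -> count=0 queue=[] holders={T1,T3,T4}
Step 10: signal(T4) -> count=1 queue=[] holders={T1,T3}
Step 11: wait(T2) -> count=0 queue=[] holders={T1,T2,T3}
Final holders: {T1,T2,T3} -> T2 in holders

Answer: yes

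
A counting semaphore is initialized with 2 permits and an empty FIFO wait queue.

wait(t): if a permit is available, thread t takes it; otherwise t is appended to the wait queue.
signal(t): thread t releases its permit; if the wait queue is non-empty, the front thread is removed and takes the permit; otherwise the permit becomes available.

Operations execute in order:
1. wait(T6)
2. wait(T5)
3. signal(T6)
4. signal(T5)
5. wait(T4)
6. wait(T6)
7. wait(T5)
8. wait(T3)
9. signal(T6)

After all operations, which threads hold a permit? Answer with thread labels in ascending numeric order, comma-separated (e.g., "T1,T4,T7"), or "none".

Answer: T4,T5

Derivation:
Step 1: wait(T6) -> count=1 queue=[] holders={T6}
Step 2: wait(T5) -> count=0 queue=[] holders={T5,T6}
Step 3: signal(T6) -> count=1 queue=[] holders={T5}
Step 4: signal(T5) -> count=2 queue=[] holders={none}
Step 5: wait(T4) -> count=1 queue=[] holders={T4}
Step 6: wait(T6) -> count=0 queue=[] holders={T4,T6}
Step 7: wait(T5) -> count=0 queue=[T5] holders={T4,T6}
Step 8: wait(T3) -> count=0 queue=[T5,T3] holders={T4,T6}
Step 9: signal(T6) -> count=0 queue=[T3] holders={T4,T5}
Final holders: T4,T5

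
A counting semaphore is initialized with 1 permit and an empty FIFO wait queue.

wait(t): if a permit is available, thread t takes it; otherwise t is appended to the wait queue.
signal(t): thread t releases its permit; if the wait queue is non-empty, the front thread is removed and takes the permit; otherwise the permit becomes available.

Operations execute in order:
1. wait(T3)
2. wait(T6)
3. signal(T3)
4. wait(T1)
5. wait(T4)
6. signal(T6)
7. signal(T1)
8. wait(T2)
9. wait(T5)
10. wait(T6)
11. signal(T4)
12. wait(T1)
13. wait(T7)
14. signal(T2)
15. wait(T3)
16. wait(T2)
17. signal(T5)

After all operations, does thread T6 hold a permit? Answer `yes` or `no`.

Answer: yes

Derivation:
Step 1: wait(T3) -> count=0 queue=[] holders={T3}
Step 2: wait(T6) -> count=0 queue=[T6] holders={T3}
Step 3: signal(T3) -> count=0 queue=[] holders={T6}
Step 4: wait(T1) -> count=0 queue=[T1] holders={T6}
Step 5: wait(T4) -> count=0 queue=[T1,T4] holders={T6}
Step 6: signal(T6) -> count=0 queue=[T4] holders={T1}
Step 7: signal(T1) -> count=0 queue=[] holders={T4}
Step 8: wait(T2) -> count=0 queue=[T2] holders={T4}
Step 9: wait(T5) -> count=0 queue=[T2,T5] holders={T4}
Step 10: wait(T6) -> count=0 queue=[T2,T5,T6] holders={T4}
Step 11: signal(T4) -> count=0 queue=[T5,T6] holders={T2}
Step 12: wait(T1) -> count=0 queue=[T5,T6,T1] holders={T2}
Step 13: wait(T7) -> count=0 queue=[T5,T6,T1,T7] holders={T2}
Step 14: signal(T2) -> count=0 queue=[T6,T1,T7] holders={T5}
Step 15: wait(T3) -> count=0 queue=[T6,T1,T7,T3] holders={T5}
Step 16: wait(T2) -> count=0 queue=[T6,T1,T7,T3,T2] holders={T5}
Step 17: signal(T5) -> count=0 queue=[T1,T7,T3,T2] holders={T6}
Final holders: {T6} -> T6 in holders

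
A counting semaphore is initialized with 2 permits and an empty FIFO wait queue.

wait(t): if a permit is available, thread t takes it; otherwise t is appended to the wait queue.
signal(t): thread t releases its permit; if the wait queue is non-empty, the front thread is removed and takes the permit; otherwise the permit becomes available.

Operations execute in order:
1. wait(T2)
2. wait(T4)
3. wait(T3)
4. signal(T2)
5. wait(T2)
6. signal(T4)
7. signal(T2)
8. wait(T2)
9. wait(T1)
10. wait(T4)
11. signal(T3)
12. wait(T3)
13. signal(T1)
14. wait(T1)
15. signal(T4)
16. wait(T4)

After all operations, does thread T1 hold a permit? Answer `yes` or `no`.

Step 1: wait(T2) -> count=1 queue=[] holders={T2}
Step 2: wait(T4) -> count=0 queue=[] holders={T2,T4}
Step 3: wait(T3) -> count=0 queue=[T3] holders={T2,T4}
Step 4: signal(T2) -> count=0 queue=[] holders={T3,T4}
Step 5: wait(T2) -> count=0 queue=[T2] holders={T3,T4}
Step 6: signal(T4) -> count=0 queue=[] holders={T2,T3}
Step 7: signal(T2) -> count=1 queue=[] holders={T3}
Step 8: wait(T2) -> count=0 queue=[] holders={T2,T3}
Step 9: wait(T1) -> count=0 queue=[T1] holders={T2,T3}
Step 10: wait(T4) -> count=0 queue=[T1,T4] holders={T2,T3}
Step 11: signal(T3) -> count=0 queue=[T4] holders={T1,T2}
Step 12: wait(T3) -> count=0 queue=[T4,T3] holders={T1,T2}
Step 13: signal(T1) -> count=0 queue=[T3] holders={T2,T4}
Step 14: wait(T1) -> count=0 queue=[T3,T1] holders={T2,T4}
Step 15: signal(T4) -> count=0 queue=[T1] holders={T2,T3}
Step 16: wait(T4) -> count=0 queue=[T1,T4] holders={T2,T3}
Final holders: {T2,T3} -> T1 not in holders

Answer: no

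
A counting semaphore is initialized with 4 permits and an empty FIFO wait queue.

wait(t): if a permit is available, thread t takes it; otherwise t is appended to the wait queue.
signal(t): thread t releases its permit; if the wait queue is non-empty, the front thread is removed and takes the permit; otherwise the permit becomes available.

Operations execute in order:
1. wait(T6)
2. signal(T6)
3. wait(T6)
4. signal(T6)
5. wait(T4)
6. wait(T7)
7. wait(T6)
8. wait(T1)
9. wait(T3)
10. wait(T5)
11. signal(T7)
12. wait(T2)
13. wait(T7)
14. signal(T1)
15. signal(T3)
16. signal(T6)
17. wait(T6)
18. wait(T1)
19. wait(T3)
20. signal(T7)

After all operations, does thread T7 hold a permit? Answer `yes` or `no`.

Answer: no

Derivation:
Step 1: wait(T6) -> count=3 queue=[] holders={T6}
Step 2: signal(T6) -> count=4 queue=[] holders={none}
Step 3: wait(T6) -> count=3 queue=[] holders={T6}
Step 4: signal(T6) -> count=4 queue=[] holders={none}
Step 5: wait(T4) -> count=3 queue=[] holders={T4}
Step 6: wait(T7) -> count=2 queue=[] holders={T4,T7}
Step 7: wait(T6) -> count=1 queue=[] holders={T4,T6,T7}
Step 8: wait(T1) -> count=0 queue=[] holders={T1,T4,T6,T7}
Step 9: wait(T3) -> count=0 queue=[T3] holders={T1,T4,T6,T7}
Step 10: wait(T5) -> count=0 queue=[T3,T5] holders={T1,T4,T6,T7}
Step 11: signal(T7) -> count=0 queue=[T5] holders={T1,T3,T4,T6}
Step 12: wait(T2) -> count=0 queue=[T5,T2] holders={T1,T3,T4,T6}
Step 13: wait(T7) -> count=0 queue=[T5,T2,T7] holders={T1,T3,T4,T6}
Step 14: signal(T1) -> count=0 queue=[T2,T7] holders={T3,T4,T5,T6}
Step 15: signal(T3) -> count=0 queue=[T7] holders={T2,T4,T5,T6}
Step 16: signal(T6) -> count=0 queue=[] holders={T2,T4,T5,T7}
Step 17: wait(T6) -> count=0 queue=[T6] holders={T2,T4,T5,T7}
Step 18: wait(T1) -> count=0 queue=[T6,T1] holders={T2,T4,T5,T7}
Step 19: wait(T3) -> count=0 queue=[T6,T1,T3] holders={T2,T4,T5,T7}
Step 20: signal(T7) -> count=0 queue=[T1,T3] holders={T2,T4,T5,T6}
Final holders: {T2,T4,T5,T6} -> T7 not in holders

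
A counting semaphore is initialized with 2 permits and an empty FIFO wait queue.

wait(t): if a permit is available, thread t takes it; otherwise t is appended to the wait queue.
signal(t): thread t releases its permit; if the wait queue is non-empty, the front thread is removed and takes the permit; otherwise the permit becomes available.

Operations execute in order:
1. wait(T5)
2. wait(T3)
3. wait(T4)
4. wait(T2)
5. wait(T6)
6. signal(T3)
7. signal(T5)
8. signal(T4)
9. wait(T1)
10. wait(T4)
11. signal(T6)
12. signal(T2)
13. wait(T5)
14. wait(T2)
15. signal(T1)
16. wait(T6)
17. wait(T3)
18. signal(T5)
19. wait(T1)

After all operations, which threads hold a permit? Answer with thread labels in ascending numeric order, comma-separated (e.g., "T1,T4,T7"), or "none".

Answer: T2,T4

Derivation:
Step 1: wait(T5) -> count=1 queue=[] holders={T5}
Step 2: wait(T3) -> count=0 queue=[] holders={T3,T5}
Step 3: wait(T4) -> count=0 queue=[T4] holders={T3,T5}
Step 4: wait(T2) -> count=0 queue=[T4,T2] holders={T3,T5}
Step 5: wait(T6) -> count=0 queue=[T4,T2,T6] holders={T3,T5}
Step 6: signal(T3) -> count=0 queue=[T2,T6] holders={T4,T5}
Step 7: signal(T5) -> count=0 queue=[T6] holders={T2,T4}
Step 8: signal(T4) -> count=0 queue=[] holders={T2,T6}
Step 9: wait(T1) -> count=0 queue=[T1] holders={T2,T6}
Step 10: wait(T4) -> count=0 queue=[T1,T4] holders={T2,T6}
Step 11: signal(T6) -> count=0 queue=[T4] holders={T1,T2}
Step 12: signal(T2) -> count=0 queue=[] holders={T1,T4}
Step 13: wait(T5) -> count=0 queue=[T5] holders={T1,T4}
Step 14: wait(T2) -> count=0 queue=[T5,T2] holders={T1,T4}
Step 15: signal(T1) -> count=0 queue=[T2] holders={T4,T5}
Step 16: wait(T6) -> count=0 queue=[T2,T6] holders={T4,T5}
Step 17: wait(T3) -> count=0 queue=[T2,T6,T3] holders={T4,T5}
Step 18: signal(T5) -> count=0 queue=[T6,T3] holders={T2,T4}
Step 19: wait(T1) -> count=0 queue=[T6,T3,T1] holders={T2,T4}
Final holders: T2,T4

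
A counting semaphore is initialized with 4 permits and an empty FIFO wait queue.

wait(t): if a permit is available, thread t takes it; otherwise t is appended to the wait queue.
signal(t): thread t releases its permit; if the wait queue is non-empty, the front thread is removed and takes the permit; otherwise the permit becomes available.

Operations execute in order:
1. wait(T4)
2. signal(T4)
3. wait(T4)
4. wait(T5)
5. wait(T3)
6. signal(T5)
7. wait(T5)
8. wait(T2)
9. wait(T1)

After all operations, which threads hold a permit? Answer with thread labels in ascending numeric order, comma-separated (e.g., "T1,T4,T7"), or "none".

Answer: T2,T3,T4,T5

Derivation:
Step 1: wait(T4) -> count=3 queue=[] holders={T4}
Step 2: signal(T4) -> count=4 queue=[] holders={none}
Step 3: wait(T4) -> count=3 queue=[] holders={T4}
Step 4: wait(T5) -> count=2 queue=[] holders={T4,T5}
Step 5: wait(T3) -> count=1 queue=[] holders={T3,T4,T5}
Step 6: signal(T5) -> count=2 queue=[] holders={T3,T4}
Step 7: wait(T5) -> count=1 queue=[] holders={T3,T4,T5}
Step 8: wait(T2) -> count=0 queue=[] holders={T2,T3,T4,T5}
Step 9: wait(T1) -> count=0 queue=[T1] holders={T2,T3,T4,T5}
Final holders: T2,T3,T4,T5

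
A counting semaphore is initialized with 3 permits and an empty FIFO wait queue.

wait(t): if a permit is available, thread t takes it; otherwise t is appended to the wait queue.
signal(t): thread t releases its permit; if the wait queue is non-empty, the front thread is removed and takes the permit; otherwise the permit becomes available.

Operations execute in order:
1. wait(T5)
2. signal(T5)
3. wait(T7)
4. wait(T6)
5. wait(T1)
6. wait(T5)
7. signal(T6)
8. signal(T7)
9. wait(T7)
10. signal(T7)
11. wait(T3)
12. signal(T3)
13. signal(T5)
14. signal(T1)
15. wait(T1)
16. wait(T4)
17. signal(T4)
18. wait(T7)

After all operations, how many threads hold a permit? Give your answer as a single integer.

Step 1: wait(T5) -> count=2 queue=[] holders={T5}
Step 2: signal(T5) -> count=3 queue=[] holders={none}
Step 3: wait(T7) -> count=2 queue=[] holders={T7}
Step 4: wait(T6) -> count=1 queue=[] holders={T6,T7}
Step 5: wait(T1) -> count=0 queue=[] holders={T1,T6,T7}
Step 6: wait(T5) -> count=0 queue=[T5] holders={T1,T6,T7}
Step 7: signal(T6) -> count=0 queue=[] holders={T1,T5,T7}
Step 8: signal(T7) -> count=1 queue=[] holders={T1,T5}
Step 9: wait(T7) -> count=0 queue=[] holders={T1,T5,T7}
Step 10: signal(T7) -> count=1 queue=[] holders={T1,T5}
Step 11: wait(T3) -> count=0 queue=[] holders={T1,T3,T5}
Step 12: signal(T3) -> count=1 queue=[] holders={T1,T5}
Step 13: signal(T5) -> count=2 queue=[] holders={T1}
Step 14: signal(T1) -> count=3 queue=[] holders={none}
Step 15: wait(T1) -> count=2 queue=[] holders={T1}
Step 16: wait(T4) -> count=1 queue=[] holders={T1,T4}
Step 17: signal(T4) -> count=2 queue=[] holders={T1}
Step 18: wait(T7) -> count=1 queue=[] holders={T1,T7}
Final holders: {T1,T7} -> 2 thread(s)

Answer: 2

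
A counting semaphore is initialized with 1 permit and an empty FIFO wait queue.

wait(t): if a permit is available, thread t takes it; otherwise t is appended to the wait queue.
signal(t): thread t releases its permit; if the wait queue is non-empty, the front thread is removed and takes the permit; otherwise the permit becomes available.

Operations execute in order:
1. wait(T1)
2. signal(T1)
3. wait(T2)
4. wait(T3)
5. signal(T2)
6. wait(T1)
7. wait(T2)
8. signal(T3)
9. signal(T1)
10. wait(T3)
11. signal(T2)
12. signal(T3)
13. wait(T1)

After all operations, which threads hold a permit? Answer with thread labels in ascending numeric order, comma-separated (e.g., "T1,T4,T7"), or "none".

Step 1: wait(T1) -> count=0 queue=[] holders={T1}
Step 2: signal(T1) -> count=1 queue=[] holders={none}
Step 3: wait(T2) -> count=0 queue=[] holders={T2}
Step 4: wait(T3) -> count=0 queue=[T3] holders={T2}
Step 5: signal(T2) -> count=0 queue=[] holders={T3}
Step 6: wait(T1) -> count=0 queue=[T1] holders={T3}
Step 7: wait(T2) -> count=0 queue=[T1,T2] holders={T3}
Step 8: signal(T3) -> count=0 queue=[T2] holders={T1}
Step 9: signal(T1) -> count=0 queue=[] holders={T2}
Step 10: wait(T3) -> count=0 queue=[T3] holders={T2}
Step 11: signal(T2) -> count=0 queue=[] holders={T3}
Step 12: signal(T3) -> count=1 queue=[] holders={none}
Step 13: wait(T1) -> count=0 queue=[] holders={T1}
Final holders: T1

Answer: T1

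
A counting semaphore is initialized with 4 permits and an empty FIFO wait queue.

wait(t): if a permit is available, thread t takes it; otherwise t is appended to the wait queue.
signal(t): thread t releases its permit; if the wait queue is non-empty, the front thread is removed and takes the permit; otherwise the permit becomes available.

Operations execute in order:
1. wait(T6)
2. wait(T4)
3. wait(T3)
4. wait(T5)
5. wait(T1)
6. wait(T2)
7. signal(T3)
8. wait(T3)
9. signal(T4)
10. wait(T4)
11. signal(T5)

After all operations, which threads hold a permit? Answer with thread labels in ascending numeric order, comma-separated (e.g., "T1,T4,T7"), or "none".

Answer: T1,T2,T3,T6

Derivation:
Step 1: wait(T6) -> count=3 queue=[] holders={T6}
Step 2: wait(T4) -> count=2 queue=[] holders={T4,T6}
Step 3: wait(T3) -> count=1 queue=[] holders={T3,T4,T6}
Step 4: wait(T5) -> count=0 queue=[] holders={T3,T4,T5,T6}
Step 5: wait(T1) -> count=0 queue=[T1] holders={T3,T4,T5,T6}
Step 6: wait(T2) -> count=0 queue=[T1,T2] holders={T3,T4,T5,T6}
Step 7: signal(T3) -> count=0 queue=[T2] holders={T1,T4,T5,T6}
Step 8: wait(T3) -> count=0 queue=[T2,T3] holders={T1,T4,T5,T6}
Step 9: signal(T4) -> count=0 queue=[T3] holders={T1,T2,T5,T6}
Step 10: wait(T4) -> count=0 queue=[T3,T4] holders={T1,T2,T5,T6}
Step 11: signal(T5) -> count=0 queue=[T4] holders={T1,T2,T3,T6}
Final holders: T1,T2,T3,T6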